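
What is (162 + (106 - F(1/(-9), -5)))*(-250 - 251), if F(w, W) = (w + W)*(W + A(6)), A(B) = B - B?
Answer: -364394/3 ≈ -1.2146e+5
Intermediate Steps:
A(B) = 0
F(w, W) = W*(W + w) (F(w, W) = (w + W)*(W + 0) = (W + w)*W = W*(W + w))
(162 + (106 - F(1/(-9), -5)))*(-250 - 251) = (162 + (106 - (-5)*(-5 + 1/(-9))))*(-250 - 251) = (162 + (106 - (-5)*(-5 - ⅑)))*(-501) = (162 + (106 - (-5)*(-46)/9))*(-501) = (162 + (106 - 1*230/9))*(-501) = (162 + (106 - 230/9))*(-501) = (162 + 724/9)*(-501) = (2182/9)*(-501) = -364394/3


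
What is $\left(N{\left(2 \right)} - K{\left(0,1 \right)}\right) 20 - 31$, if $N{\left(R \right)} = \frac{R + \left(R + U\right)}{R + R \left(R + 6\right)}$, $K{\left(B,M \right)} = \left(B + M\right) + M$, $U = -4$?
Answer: $-71$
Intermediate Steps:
$K{\left(B,M \right)} = B + 2 M$
$N{\left(R \right)} = \frac{-4 + 2 R}{R + R \left(6 + R\right)}$ ($N{\left(R \right)} = \frac{R + \left(R - 4\right)}{R + R \left(R + 6\right)} = \frac{R + \left(-4 + R\right)}{R + R \left(6 + R\right)} = \frac{-4 + 2 R}{R + R \left(6 + R\right)}$)
$\left(N{\left(2 \right)} - K{\left(0,1 \right)}\right) 20 - 31 = \left(\frac{2 \left(-2 + 2\right)}{2 \left(7 + 2\right)} - \left(0 + 2 \cdot 1\right)\right) 20 - 31 = \left(2 \cdot \frac{1}{2} \cdot \frac{1}{9} \cdot 0 - \left(0 + 2\right)\right) 20 - 31 = \left(2 \cdot \frac{1}{2} \cdot \frac{1}{9} \cdot 0 - 2\right) 20 - 31 = \left(0 - 2\right) 20 - 31 = \left(-2\right) 20 - 31 = -40 - 31 = -71$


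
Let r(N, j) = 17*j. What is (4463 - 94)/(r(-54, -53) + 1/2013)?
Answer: -8794797/1813712 ≈ -4.8491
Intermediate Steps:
(4463 - 94)/(r(-54, -53) + 1/2013) = (4463 - 94)/(17*(-53) + 1/2013) = 4369/(-901 + 1/2013) = 4369/(-1813712/2013) = 4369*(-2013/1813712) = -8794797/1813712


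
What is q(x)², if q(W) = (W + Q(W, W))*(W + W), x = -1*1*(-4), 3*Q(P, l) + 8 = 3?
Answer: 3136/9 ≈ 348.44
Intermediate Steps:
Q(P, l) = -5/3 (Q(P, l) = -8/3 + (⅓)*3 = -8/3 + 1 = -5/3)
x = 4 (x = -1*(-4) = 4)
q(W) = 2*W*(-5/3 + W) (q(W) = (W - 5/3)*(W + W) = (-5/3 + W)*(2*W) = 2*W*(-5/3 + W))
q(x)² = ((⅔)*4*(-5 + 3*4))² = ((⅔)*4*(-5 + 12))² = ((⅔)*4*7)² = (56/3)² = 3136/9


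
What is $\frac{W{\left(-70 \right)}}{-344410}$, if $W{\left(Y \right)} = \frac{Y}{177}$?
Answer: $\frac{7}{6096057} \approx 1.1483 \cdot 10^{-6}$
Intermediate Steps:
$W{\left(Y \right)} = \frac{Y}{177}$ ($W{\left(Y \right)} = Y \frac{1}{177} = \frac{Y}{177}$)
$\frac{W{\left(-70 \right)}}{-344410} = \frac{\frac{1}{177} \left(-70\right)}{-344410} = \left(- \frac{70}{177}\right) \left(- \frac{1}{344410}\right) = \frac{7}{6096057}$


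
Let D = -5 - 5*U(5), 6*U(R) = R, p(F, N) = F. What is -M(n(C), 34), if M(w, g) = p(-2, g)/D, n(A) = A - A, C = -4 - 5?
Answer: -12/55 ≈ -0.21818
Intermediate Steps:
C = -9
U(R) = R/6
D = -55/6 (D = -5 - 5*5/6 = -5 - 5*⅚ = -5 - 25/6 = -55/6 ≈ -9.1667)
n(A) = 0
M(w, g) = 12/55 (M(w, g) = -2/(-55/6) = -2*(-6/55) = 12/55)
-M(n(C), 34) = -1*12/55 = -12/55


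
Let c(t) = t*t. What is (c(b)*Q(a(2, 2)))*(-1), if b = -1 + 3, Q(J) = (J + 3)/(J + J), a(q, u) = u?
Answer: -5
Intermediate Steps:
Q(J) = (3 + J)/(2*J) (Q(J) = (3 + J)/((2*J)) = (3 + J)*(1/(2*J)) = (3 + J)/(2*J))
b = 2
c(t) = t²
(c(b)*Q(a(2, 2)))*(-1) = (2²*((½)*(3 + 2)/2))*(-1) = (4*((½)*(½)*5))*(-1) = (4*(5/4))*(-1) = 5*(-1) = -5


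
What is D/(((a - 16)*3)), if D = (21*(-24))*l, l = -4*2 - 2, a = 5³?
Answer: 1680/109 ≈ 15.413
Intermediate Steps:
a = 125
l = -10 (l = -8 - 2 = -10)
D = 5040 (D = (21*(-24))*(-10) = -504*(-10) = 5040)
D/(((a - 16)*3)) = 5040/(((125 - 16)*3)) = 5040/((109*3)) = 5040/327 = 5040*(1/327) = 1680/109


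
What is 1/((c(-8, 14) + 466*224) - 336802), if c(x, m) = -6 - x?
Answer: -1/232416 ≈ -4.3026e-6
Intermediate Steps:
1/((c(-8, 14) + 466*224) - 336802) = 1/(((-6 - 1*(-8)) + 466*224) - 336802) = 1/(((-6 + 8) + 104384) - 336802) = 1/((2 + 104384) - 336802) = 1/(104386 - 336802) = 1/(-232416) = -1/232416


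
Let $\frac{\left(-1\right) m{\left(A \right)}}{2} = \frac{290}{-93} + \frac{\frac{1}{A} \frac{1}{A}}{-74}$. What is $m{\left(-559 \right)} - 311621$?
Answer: $- \frac{335062877250788}{1075247121} \approx -3.1162 \cdot 10^{5}$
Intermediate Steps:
$m{\left(A \right)} = \frac{580}{93} + \frac{1}{37 A^{2}}$ ($m{\left(A \right)} = - 2 \left(\frac{290}{-93} + \frac{\frac{1}{A} \frac{1}{A}}{-74}\right) = - 2 \left(290 \left(- \frac{1}{93}\right) + \frac{1}{A^{2}} \left(- \frac{1}{74}\right)\right) = - 2 \left(- \frac{290}{93} - \frac{1}{74 A^{2}}\right) = \frac{580}{93} + \frac{1}{37 A^{2}}$)
$m{\left(-559 \right)} - 311621 = \left(\frac{580}{93} + \frac{1}{37 \cdot 312481}\right) - 311621 = \left(\frac{580}{93} + \frac{1}{37} \cdot \frac{1}{312481}\right) - 311621 = \left(\frac{580}{93} + \frac{1}{11561797}\right) - 311621 = \frac{6705842353}{1075247121} - 311621 = - \frac{335062877250788}{1075247121}$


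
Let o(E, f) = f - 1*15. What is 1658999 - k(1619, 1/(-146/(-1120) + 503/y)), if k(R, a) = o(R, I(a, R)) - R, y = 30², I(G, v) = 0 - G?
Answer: 28843559777/17369 ≈ 1.6606e+6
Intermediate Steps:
I(G, v) = -G
o(E, f) = -15 + f (o(E, f) = f - 15 = -15 + f)
y = 900
k(R, a) = -15 - R - a (k(R, a) = (-15 - a) - R = -15 - R - a)
1658999 - k(1619, 1/(-146/(-1120) + 503/y)) = 1658999 - (-15 - 1*1619 - 1/(-146/(-1120) + 503/900)) = 1658999 - (-15 - 1619 - 1/(-146*(-1/1120) + 503*(1/900))) = 1658999 - (-15 - 1619 - 1/(73/560 + 503/900)) = 1658999 - (-15 - 1619 - 1/17369/25200) = 1658999 - (-15 - 1619 - 1*25200/17369) = 1658999 - (-15 - 1619 - 25200/17369) = 1658999 - 1*(-28406146/17369) = 1658999 + 28406146/17369 = 28843559777/17369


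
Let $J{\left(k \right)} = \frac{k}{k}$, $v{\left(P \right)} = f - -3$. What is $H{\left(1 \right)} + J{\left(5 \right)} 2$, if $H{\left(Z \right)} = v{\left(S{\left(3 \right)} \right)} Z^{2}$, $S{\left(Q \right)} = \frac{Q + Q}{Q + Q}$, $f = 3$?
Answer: $8$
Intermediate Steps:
$S{\left(Q \right)} = 1$ ($S{\left(Q \right)} = \frac{2 Q}{2 Q} = 2 Q \frac{1}{2 Q} = 1$)
$v{\left(P \right)} = 6$ ($v{\left(P \right)} = 3 - -3 = 3 + 3 = 6$)
$J{\left(k \right)} = 1$
$H{\left(Z \right)} = 6 Z^{2}$
$H{\left(1 \right)} + J{\left(5 \right)} 2 = 6 \cdot 1^{2} + 1 \cdot 2 = 6 \cdot 1 + 2 = 6 + 2 = 8$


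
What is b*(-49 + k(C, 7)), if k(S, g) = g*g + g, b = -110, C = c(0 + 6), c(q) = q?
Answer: -770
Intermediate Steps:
C = 6 (C = 0 + 6 = 6)
k(S, g) = g + g**2 (k(S, g) = g**2 + g = g + g**2)
b*(-49 + k(C, 7)) = -110*(-49 + 7*(1 + 7)) = -110*(-49 + 7*8) = -110*(-49 + 56) = -110*7 = -770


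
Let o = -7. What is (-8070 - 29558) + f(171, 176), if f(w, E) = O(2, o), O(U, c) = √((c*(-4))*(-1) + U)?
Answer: -37628 + I*√26 ≈ -37628.0 + 5.099*I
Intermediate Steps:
O(U, c) = √(U + 4*c) (O(U, c) = √(-4*c*(-1) + U) = √(4*c + U) = √(U + 4*c))
f(w, E) = I*√26 (f(w, E) = √(2 + 4*(-7)) = √(2 - 28) = √(-26) = I*√26)
(-8070 - 29558) + f(171, 176) = (-8070 - 29558) + I*√26 = -37628 + I*√26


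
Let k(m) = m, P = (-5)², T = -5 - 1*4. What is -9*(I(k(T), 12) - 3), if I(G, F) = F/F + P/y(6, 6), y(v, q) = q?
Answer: -39/2 ≈ -19.500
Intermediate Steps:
T = -9 (T = -5 - 4 = -9)
P = 25
I(G, F) = 31/6 (I(G, F) = F/F + 25/6 = 1 + 25*(⅙) = 1 + 25/6 = 31/6)
-9*(I(k(T), 12) - 3) = -9*(31/6 - 3) = -9*13/6 = -39/2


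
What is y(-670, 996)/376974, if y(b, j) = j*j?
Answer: 55112/20943 ≈ 2.6315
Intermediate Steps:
y(b, j) = j²
y(-670, 996)/376974 = 996²/376974 = 992016*(1/376974) = 55112/20943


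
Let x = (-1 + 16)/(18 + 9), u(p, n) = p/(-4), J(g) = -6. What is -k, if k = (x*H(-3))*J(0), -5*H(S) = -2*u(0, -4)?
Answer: 0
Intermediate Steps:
u(p, n) = -p/4 (u(p, n) = p*(-¼) = -p/4)
H(S) = 0 (H(S) = -(-2)*(-¼*0)/5 = -(-2)*0/5 = -⅕*0 = 0)
x = 5/9 (x = 15/27 = 15*(1/27) = 5/9 ≈ 0.55556)
k = 0 (k = ((5/9)*0)*(-6) = 0*(-6) = 0)
-k = -1*0 = 0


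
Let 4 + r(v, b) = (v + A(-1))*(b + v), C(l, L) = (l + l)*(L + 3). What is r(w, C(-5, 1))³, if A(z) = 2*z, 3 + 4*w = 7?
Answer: 42875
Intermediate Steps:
w = 1 (w = -¾ + (¼)*7 = -¾ + 7/4 = 1)
C(l, L) = 2*l*(3 + L) (C(l, L) = (2*l)*(3 + L) = 2*l*(3 + L))
r(v, b) = -4 + (-2 + v)*(b + v) (r(v, b) = -4 + (v + 2*(-1))*(b + v) = -4 + (v - 2)*(b + v) = -4 + (-2 + v)*(b + v))
r(w, C(-5, 1))³ = (-4 + 1² - 4*(-5)*(3 + 1) - 2*1 + (2*(-5)*(3 + 1))*1)³ = (-4 + 1 - 4*(-5)*4 - 2 + (2*(-5)*4)*1)³ = (-4 + 1 - 2*(-40) - 2 - 40*1)³ = (-4 + 1 + 80 - 2 - 40)³ = 35³ = 42875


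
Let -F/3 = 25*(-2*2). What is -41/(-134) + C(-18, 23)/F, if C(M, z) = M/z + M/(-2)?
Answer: 51371/154100 ≈ 0.33336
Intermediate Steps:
C(M, z) = -M/2 + M/z (C(M, z) = M/z + M*(-1/2) = M/z - M/2 = -M/2 + M/z)
F = 300 (F = -75*(-2*2) = -75*(-4) = -3*(-100) = 300)
-41/(-134) + C(-18, 23)/F = -41/(-134) + (-1/2*(-18) - 18/23)/300 = -41*(-1/134) + (9 - 18*1/23)*(1/300) = 41/134 + (9 - 18/23)*(1/300) = 41/134 + (189/23)*(1/300) = 41/134 + 63/2300 = 51371/154100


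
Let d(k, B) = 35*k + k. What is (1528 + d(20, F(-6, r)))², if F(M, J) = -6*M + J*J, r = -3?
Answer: 5053504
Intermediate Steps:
F(M, J) = J² - 6*M (F(M, J) = -6*M + J² = J² - 6*M)
d(k, B) = 36*k
(1528 + d(20, F(-6, r)))² = (1528 + 36*20)² = (1528 + 720)² = 2248² = 5053504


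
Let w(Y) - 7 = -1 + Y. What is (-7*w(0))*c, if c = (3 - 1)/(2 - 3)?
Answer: 84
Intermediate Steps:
c = -2 (c = 2/(-1) = 2*(-1) = -2)
w(Y) = 6 + Y (w(Y) = 7 + (-1 + Y) = 6 + Y)
(-7*w(0))*c = -7*(6 + 0)*(-2) = -7*6*(-2) = -42*(-2) = 84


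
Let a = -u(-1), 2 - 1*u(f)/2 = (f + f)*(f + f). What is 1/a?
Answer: ¼ ≈ 0.25000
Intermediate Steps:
u(f) = 4 - 8*f² (u(f) = 4 - 2*(f + f)*(f + f) = 4 - 2*2*f*2*f = 4 - 8*f²)
a = 4 (a = -(4 - 8*(-1)²) = -(4 - 8*1) = -(4 - 8) = -1*(-4) = 4)
1/a = 1/4 = ¼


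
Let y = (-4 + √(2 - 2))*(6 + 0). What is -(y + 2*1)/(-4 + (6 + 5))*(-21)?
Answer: -66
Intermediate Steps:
y = -24 (y = (-4 + √0)*6 = (-4 + 0)*6 = -4*6 = -24)
-(y + 2*1)/(-4 + (6 + 5))*(-21) = -(-24 + 2*1)/(-4 + (6 + 5))*(-21) = -(-24 + 2)/(-4 + 11)*(-21) = -(-22)/7*(-21) = -1*(-22/7)*(-21) = (22/7)*(-21) = -66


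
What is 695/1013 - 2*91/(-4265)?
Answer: 3148541/4320445 ≈ 0.72875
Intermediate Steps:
695/1013 - 2*91/(-4265) = 695*(1/1013) - 182*(-1/4265) = 695/1013 + 182/4265 = 3148541/4320445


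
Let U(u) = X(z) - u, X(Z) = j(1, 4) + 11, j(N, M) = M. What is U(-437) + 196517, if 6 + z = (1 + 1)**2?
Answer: 196969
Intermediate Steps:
z = -2 (z = -6 + (1 + 1)**2 = -6 + 2**2 = -6 + 4 = -2)
X(Z) = 15 (X(Z) = 4 + 11 = 15)
U(u) = 15 - u
U(-437) + 196517 = (15 - 1*(-437)) + 196517 = (15 + 437) + 196517 = 452 + 196517 = 196969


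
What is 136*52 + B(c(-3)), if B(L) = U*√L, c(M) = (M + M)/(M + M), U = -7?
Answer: 7065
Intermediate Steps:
c(M) = 1 (c(M) = (2*M)/((2*M)) = (2*M)*(1/(2*M)) = 1)
B(L) = -7*√L
136*52 + B(c(-3)) = 136*52 - 7*√1 = 7072 - 7*1 = 7072 - 7 = 7065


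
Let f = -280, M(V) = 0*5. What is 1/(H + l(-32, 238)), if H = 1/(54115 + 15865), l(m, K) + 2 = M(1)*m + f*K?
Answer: -69980/4663607159 ≈ -1.5006e-5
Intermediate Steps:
M(V) = 0
l(m, K) = -2 - 280*K (l(m, K) = -2 + (0*m - 280*K) = -2 + (0 - 280*K) = -2 - 280*K)
H = 1/69980 ≈ 1.4290e-5
1/(H + l(-32, 238)) = 1/(1/69980 + (-2 - 280*238)) = 1/(1/69980 + (-2 - 66640)) = 1/(1/69980 - 66642) = 1/(-4663607159/69980) = -69980/4663607159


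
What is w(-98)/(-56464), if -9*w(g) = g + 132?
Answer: 17/254088 ≈ 6.6906e-5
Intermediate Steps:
w(g) = -44/3 - g/9 (w(g) = -(g + 132)/9 = -(132 + g)/9 = -44/3 - g/9)
w(-98)/(-56464) = (-44/3 - ⅑*(-98))/(-56464) = (-44/3 + 98/9)*(-1/56464) = -34/9*(-1/56464) = 17/254088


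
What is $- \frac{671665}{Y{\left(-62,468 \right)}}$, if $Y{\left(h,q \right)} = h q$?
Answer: $\frac{671665}{29016} \approx 23.148$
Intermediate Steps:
$- \frac{671665}{Y{\left(-62,468 \right)}} = - \frac{671665}{\left(-62\right) 468} = - \frac{671665}{-29016} = \left(-671665\right) \left(- \frac{1}{29016}\right) = \frac{671665}{29016}$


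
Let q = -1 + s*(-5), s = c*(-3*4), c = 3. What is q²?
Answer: 32041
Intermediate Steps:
s = -36 (s = 3*(-3*4) = 3*(-12) = -36)
q = 179 (q = -1 - 36*(-5) = -1 + 180 = 179)
q² = 179² = 32041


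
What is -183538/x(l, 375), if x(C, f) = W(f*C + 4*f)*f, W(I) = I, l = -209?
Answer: 183538/28828125 ≈ 0.0063666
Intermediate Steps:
x(C, f) = f*(4*f + C*f) (x(C, f) = (f*C + 4*f)*f = (C*f + 4*f)*f = (4*f + C*f)*f = f*(4*f + C*f))
-183538/x(l, 375) = -183538*1/(140625*(4 - 209)) = -183538/(140625*(-205)) = -183538/(-28828125) = -183538*(-1/28828125) = 183538/28828125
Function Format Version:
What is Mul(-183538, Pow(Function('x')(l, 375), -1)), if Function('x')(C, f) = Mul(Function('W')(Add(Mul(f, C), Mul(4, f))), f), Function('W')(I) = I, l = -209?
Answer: Rational(183538, 28828125) ≈ 0.0063666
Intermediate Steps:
Function('x')(C, f) = Mul(f, Add(Mul(4, f), Mul(C, f))) (Function('x')(C, f) = Mul(Add(Mul(f, C), Mul(4, f)), f) = Mul(Add(Mul(C, f), Mul(4, f)), f) = Mul(Add(Mul(4, f), Mul(C, f)), f) = Mul(f, Add(Mul(4, f), Mul(C, f))))
Mul(-183538, Pow(Function('x')(l, 375), -1)) = Mul(-183538, Pow(Mul(Pow(375, 2), Add(4, -209)), -1)) = Mul(-183538, Pow(Mul(140625, -205), -1)) = Mul(-183538, Pow(-28828125, -1)) = Mul(-183538, Rational(-1, 28828125)) = Rational(183538, 28828125)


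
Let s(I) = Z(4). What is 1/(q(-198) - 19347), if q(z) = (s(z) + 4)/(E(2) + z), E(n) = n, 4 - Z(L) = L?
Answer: -49/948004 ≈ -5.1688e-5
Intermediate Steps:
Z(L) = 4 - L
s(I) = 0 (s(I) = 4 - 1*4 = 4 - 4 = 0)
q(z) = 4/(2 + z) (q(z) = (0 + 4)/(2 + z) = 4/(2 + z))
1/(q(-198) - 19347) = 1/(4/(2 - 198) - 19347) = 1/(4/(-196) - 19347) = 1/(4*(-1/196) - 19347) = 1/(-1/49 - 19347) = 1/(-948004/49) = -49/948004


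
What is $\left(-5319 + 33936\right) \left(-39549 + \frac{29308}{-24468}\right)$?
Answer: $- \frac{2307756533840}{2039} \approx -1.1318 \cdot 10^{9}$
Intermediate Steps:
$\left(-5319 + 33936\right) \left(-39549 + \frac{29308}{-24468}\right) = 28617 \left(-39549 + 29308 \left(- \frac{1}{24468}\right)\right) = 28617 \left(-39549 - \frac{7327}{6117}\right) = 28617 \left(- \frac{241928560}{6117}\right) = - \frac{2307756533840}{2039}$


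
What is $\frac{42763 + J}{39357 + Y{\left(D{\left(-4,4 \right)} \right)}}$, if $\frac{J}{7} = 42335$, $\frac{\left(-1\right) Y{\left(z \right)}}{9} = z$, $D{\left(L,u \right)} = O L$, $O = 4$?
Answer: $\frac{1468}{171} \approx 8.5848$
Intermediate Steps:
$D{\left(L,u \right)} = 4 L$
$Y{\left(z \right)} = - 9 z$
$J = 296345$ ($J = 7 \cdot 42335 = 296345$)
$\frac{42763 + J}{39357 + Y{\left(D{\left(-4,4 \right)} \right)}} = \frac{42763 + 296345}{39357 - 9 \cdot 4 \left(-4\right)} = \frac{339108}{39357 - -144} = \frac{339108}{39357 + 144} = \frac{339108}{39501} = 339108 \cdot \frac{1}{39501} = \frac{1468}{171}$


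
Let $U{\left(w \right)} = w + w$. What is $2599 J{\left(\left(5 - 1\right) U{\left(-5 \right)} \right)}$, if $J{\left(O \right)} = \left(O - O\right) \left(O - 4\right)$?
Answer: $0$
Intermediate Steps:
$U{\left(w \right)} = 2 w$
$J{\left(O \right)} = 0$ ($J{\left(O \right)} = 0 \left(-4 + O\right) = 0$)
$2599 J{\left(\left(5 - 1\right) U{\left(-5 \right)} \right)} = 2599 \cdot 0 = 0$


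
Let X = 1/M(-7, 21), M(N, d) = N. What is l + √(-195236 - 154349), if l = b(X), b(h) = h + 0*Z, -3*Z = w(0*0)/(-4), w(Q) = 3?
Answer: -⅐ + I*√349585 ≈ -0.14286 + 591.26*I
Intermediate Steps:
Z = ¼ (Z = -1/(-4) = -(-1)/4 = -⅓*(-¾) = ¼ ≈ 0.25000)
X = -⅐ (X = 1/(-7) = -⅐ ≈ -0.14286)
b(h) = h (b(h) = h + 0*(¼) = h + 0 = h)
l = -⅐ ≈ -0.14286
l + √(-195236 - 154349) = -⅐ + √(-195236 - 154349) = -⅐ + √(-349585) = -⅐ + I*√349585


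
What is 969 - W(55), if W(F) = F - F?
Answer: 969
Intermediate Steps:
W(F) = 0
969 - W(55) = 969 - 1*0 = 969 + 0 = 969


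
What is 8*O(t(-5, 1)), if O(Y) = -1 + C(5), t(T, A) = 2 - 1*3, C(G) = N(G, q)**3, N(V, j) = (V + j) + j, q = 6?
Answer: 39296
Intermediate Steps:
N(V, j) = V + 2*j
C(G) = (12 + G)**3 (C(G) = (G + 2*6)**3 = (G + 12)**3 = (12 + G)**3)
t(T, A) = -1 (t(T, A) = 2 - 3 = -1)
O(Y) = 4912 (O(Y) = -1 + (12 + 5)**3 = -1 + 17**3 = -1 + 4913 = 4912)
8*O(t(-5, 1)) = 8*4912 = 39296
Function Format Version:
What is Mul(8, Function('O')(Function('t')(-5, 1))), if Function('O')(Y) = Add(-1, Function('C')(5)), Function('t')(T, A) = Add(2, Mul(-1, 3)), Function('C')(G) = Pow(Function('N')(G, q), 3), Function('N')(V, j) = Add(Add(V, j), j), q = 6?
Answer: 39296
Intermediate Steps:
Function('N')(V, j) = Add(V, Mul(2, j))
Function('C')(G) = Pow(Add(12, G), 3) (Function('C')(G) = Pow(Add(G, Mul(2, 6)), 3) = Pow(Add(G, 12), 3) = Pow(Add(12, G), 3))
Function('t')(T, A) = -1 (Function('t')(T, A) = Add(2, -3) = -1)
Function('O')(Y) = 4912 (Function('O')(Y) = Add(-1, Pow(Add(12, 5), 3)) = Add(-1, Pow(17, 3)) = Add(-1, 4913) = 4912)
Mul(8, Function('O')(Function('t')(-5, 1))) = Mul(8, 4912) = 39296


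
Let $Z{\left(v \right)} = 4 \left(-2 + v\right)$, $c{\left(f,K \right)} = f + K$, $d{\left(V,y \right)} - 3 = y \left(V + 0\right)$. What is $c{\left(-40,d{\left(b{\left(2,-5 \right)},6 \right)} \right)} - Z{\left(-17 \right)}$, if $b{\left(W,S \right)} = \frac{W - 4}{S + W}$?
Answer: $43$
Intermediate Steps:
$b{\left(W,S \right)} = \frac{-4 + W}{S + W}$
$d{\left(V,y \right)} = 3 + V y$ ($d{\left(V,y \right)} = 3 + y \left(V + 0\right) = 3 + y V = 3 + V y$)
$c{\left(f,K \right)} = K + f$
$Z{\left(v \right)} = -8 + 4 v$
$c{\left(-40,d{\left(b{\left(2,-5 \right)},6 \right)} \right)} - Z{\left(-17 \right)} = \left(\left(3 + \frac{-4 + 2}{-5 + 2} \cdot 6\right) - 40\right) - \left(-8 + 4 \left(-17\right)\right) = \left(\left(3 + \frac{1}{-3} \left(-2\right) 6\right) - 40\right) - \left(-8 - 68\right) = \left(\left(3 + \left(- \frac{1}{3}\right) \left(-2\right) 6\right) - 40\right) - -76 = \left(\left(3 + \frac{2}{3} \cdot 6\right) - 40\right) + 76 = \left(\left(3 + 4\right) - 40\right) + 76 = \left(7 - 40\right) + 76 = -33 + 76 = 43$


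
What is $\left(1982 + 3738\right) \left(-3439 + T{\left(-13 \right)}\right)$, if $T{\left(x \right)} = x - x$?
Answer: $-19671080$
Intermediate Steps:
$T{\left(x \right)} = 0$
$\left(1982 + 3738\right) \left(-3439 + T{\left(-13 \right)}\right) = \left(1982 + 3738\right) \left(-3439 + 0\right) = 5720 \left(-3439\right) = -19671080$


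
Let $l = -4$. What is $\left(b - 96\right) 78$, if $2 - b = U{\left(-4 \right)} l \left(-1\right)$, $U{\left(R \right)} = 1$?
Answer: $-7644$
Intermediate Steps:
$b = -2$ ($b = 2 - 1 \left(-4\right) \left(-1\right) = 2 - \left(-4\right) \left(-1\right) = 2 - 4 = -2$)
$\left(b - 96\right) 78 = \left(-2 - 96\right) 78 = \left(-98\right) 78 = -7644$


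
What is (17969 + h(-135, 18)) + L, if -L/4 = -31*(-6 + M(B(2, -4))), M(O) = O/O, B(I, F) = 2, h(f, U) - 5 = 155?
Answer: 17509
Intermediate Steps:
h(f, U) = 160 (h(f, U) = 5 + 155 = 160)
M(O) = 1
L = -620 (L = -(-124)*(-6 + 1) = -(-124)*(-5) = -4*155 = -620)
(17969 + h(-135, 18)) + L = (17969 + 160) - 620 = 18129 - 620 = 17509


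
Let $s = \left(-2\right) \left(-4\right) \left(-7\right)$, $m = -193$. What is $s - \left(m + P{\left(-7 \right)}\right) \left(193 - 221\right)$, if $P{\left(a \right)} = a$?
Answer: $-5656$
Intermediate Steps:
$s = -56$ ($s = 8 \left(-7\right) = -56$)
$s - \left(m + P{\left(-7 \right)}\right) \left(193 - 221\right) = -56 - \left(-193 - 7\right) \left(193 - 221\right) = -56 - \left(-200\right) \left(-28\right) = -56 - 5600 = -5656$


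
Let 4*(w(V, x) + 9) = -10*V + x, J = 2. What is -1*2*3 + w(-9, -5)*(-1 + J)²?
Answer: 25/4 ≈ 6.2500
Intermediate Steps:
w(V, x) = -9 - 5*V/2 + x/4 (w(V, x) = -9 + (-10*V + x)/4 = -9 + (x - 10*V)/4 = -9 + (-5*V/2 + x/4) = -9 - 5*V/2 + x/4)
-1*2*3 + w(-9, -5)*(-1 + J)² = -1*2*3 + (-9 - 5/2*(-9) + (¼)*(-5))*(-1 + 2)² = -2*3 + (-9 + 45/2 - 5/4)*1² = -6 + (49/4)*1 = -6 + 49/4 = 25/4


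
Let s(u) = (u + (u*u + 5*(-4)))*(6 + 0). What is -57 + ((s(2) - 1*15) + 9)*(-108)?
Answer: 9663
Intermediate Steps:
s(u) = -120 + 6*u + 6*u² (s(u) = (u + (u² - 20))*6 = (u + (-20 + u²))*6 = (-20 + u + u²)*6 = -120 + 6*u + 6*u²)
-57 + ((s(2) - 1*15) + 9)*(-108) = -57 + (((-120 + 6*2 + 6*2²) - 1*15) + 9)*(-108) = -57 + (((-120 + 12 + 6*4) - 15) + 9)*(-108) = -57 + (((-120 + 12 + 24) - 15) + 9)*(-108) = -57 + ((-84 - 15) + 9)*(-108) = -57 + (-99 + 9)*(-108) = -57 - 90*(-108) = -57 + 9720 = 9663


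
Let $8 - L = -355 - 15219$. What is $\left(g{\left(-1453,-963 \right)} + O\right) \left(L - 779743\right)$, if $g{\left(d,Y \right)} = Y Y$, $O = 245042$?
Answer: $-895910762171$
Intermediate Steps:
$L = 15582$ ($L = 8 - \left(-355 - 15219\right) = 8 - -15574 = 8 + 15574 = 15582$)
$g{\left(d,Y \right)} = Y^{2}$
$\left(g{\left(-1453,-963 \right)} + O\right) \left(L - 779743\right) = \left(\left(-963\right)^{2} + 245042\right) \left(15582 - 779743\right) = \left(927369 + 245042\right) \left(-764161\right) = 1172411 \left(-764161\right) = -895910762171$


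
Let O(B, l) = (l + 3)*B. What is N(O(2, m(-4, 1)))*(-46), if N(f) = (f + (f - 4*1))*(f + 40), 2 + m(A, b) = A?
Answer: 25024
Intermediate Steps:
m(A, b) = -2 + A
O(B, l) = B*(3 + l) (O(B, l) = (3 + l)*B = B*(3 + l))
N(f) = (-4 + 2*f)*(40 + f) (N(f) = (f + (f - 4))*(40 + f) = (f + (-4 + f))*(40 + f) = (-4 + 2*f)*(40 + f))
N(O(2, m(-4, 1)))*(-46) = (-160 + 2*(2*(3 + (-2 - 4)))² + 76*(2*(3 + (-2 - 4))))*(-46) = (-160 + 2*(2*(3 - 6))² + 76*(2*(3 - 6)))*(-46) = (-160 + 2*(2*(-3))² + 76*(2*(-3)))*(-46) = (-160 + 2*(-6)² + 76*(-6))*(-46) = (-160 + 2*36 - 456)*(-46) = (-160 + 72 - 456)*(-46) = -544*(-46) = 25024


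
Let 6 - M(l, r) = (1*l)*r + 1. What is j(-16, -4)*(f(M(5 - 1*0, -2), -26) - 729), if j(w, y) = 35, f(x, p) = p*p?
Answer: -1855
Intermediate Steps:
M(l, r) = 5 - l*r (M(l, r) = 6 - ((1*l)*r + 1) = 6 - (l*r + 1) = 6 - (1 + l*r) = 6 + (-1 - l*r) = 5 - l*r)
f(x, p) = p**2
j(-16, -4)*(f(M(5 - 1*0, -2), -26) - 729) = 35*((-26)**2 - 729) = 35*(676 - 729) = 35*(-53) = -1855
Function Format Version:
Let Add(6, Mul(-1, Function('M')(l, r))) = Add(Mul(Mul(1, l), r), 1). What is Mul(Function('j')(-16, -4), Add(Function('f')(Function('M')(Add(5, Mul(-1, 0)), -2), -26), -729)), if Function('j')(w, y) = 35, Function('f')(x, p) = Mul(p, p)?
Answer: -1855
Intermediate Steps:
Function('M')(l, r) = Add(5, Mul(-1, l, r)) (Function('M')(l, r) = Add(6, Mul(-1, Add(Mul(Mul(1, l), r), 1))) = Add(6, Mul(-1, Add(Mul(l, r), 1))) = Add(6, Mul(-1, Add(1, Mul(l, r)))) = Add(6, Add(-1, Mul(-1, l, r))) = Add(5, Mul(-1, l, r)))
Function('f')(x, p) = Pow(p, 2)
Mul(Function('j')(-16, -4), Add(Function('f')(Function('M')(Add(5, Mul(-1, 0)), -2), -26), -729)) = Mul(35, Add(Pow(-26, 2), -729)) = Mul(35, Add(676, -729)) = Mul(35, -53) = -1855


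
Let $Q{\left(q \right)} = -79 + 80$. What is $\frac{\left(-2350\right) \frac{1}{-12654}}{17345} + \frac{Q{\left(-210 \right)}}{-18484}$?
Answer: $- \frac{17604623}{405693541692} \approx -4.3394 \cdot 10^{-5}$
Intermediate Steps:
$Q{\left(q \right)} = 1$
$\frac{\left(-2350\right) \frac{1}{-12654}}{17345} + \frac{Q{\left(-210 \right)}}{-18484} = \frac{\left(-2350\right) \frac{1}{-12654}}{17345} + 1 \frac{1}{-18484} = \left(-2350\right) \left(- \frac{1}{12654}\right) \frac{1}{17345} + 1 \left(- \frac{1}{18484}\right) = \frac{1175}{6327} \cdot \frac{1}{17345} - \frac{1}{18484} = \frac{235}{21948363} - \frac{1}{18484} = - \frac{17604623}{405693541692}$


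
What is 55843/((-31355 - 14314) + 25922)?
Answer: -55843/19747 ≈ -2.8279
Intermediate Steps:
55843/((-31355 - 14314) + 25922) = 55843/(-45669 + 25922) = 55843/(-19747) = 55843*(-1/19747) = -55843/19747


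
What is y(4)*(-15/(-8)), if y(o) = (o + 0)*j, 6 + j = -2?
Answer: -60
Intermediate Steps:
j = -8 (j = -6 - 2 = -8)
y(o) = -8*o (y(o) = (o + 0)*(-8) = o*(-8) = -8*o)
y(4)*(-15/(-8)) = (-8*4)*(-15/(-8)) = -(-480)*(-1)/8 = -32*15/8 = -60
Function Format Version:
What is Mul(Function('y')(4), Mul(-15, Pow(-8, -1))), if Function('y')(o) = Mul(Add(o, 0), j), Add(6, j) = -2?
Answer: -60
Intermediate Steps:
j = -8 (j = Add(-6, -2) = -8)
Function('y')(o) = Mul(-8, o) (Function('y')(o) = Mul(Add(o, 0), -8) = Mul(o, -8) = Mul(-8, o))
Mul(Function('y')(4), Mul(-15, Pow(-8, -1))) = Mul(Mul(-8, 4), Mul(-15, Pow(-8, -1))) = Mul(-32, Mul(-15, Rational(-1, 8))) = Mul(-32, Rational(15, 8)) = -60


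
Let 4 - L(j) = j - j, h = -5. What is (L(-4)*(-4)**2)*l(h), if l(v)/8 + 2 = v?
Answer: -3584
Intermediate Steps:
l(v) = -16 + 8*v
L(j) = 4 (L(j) = 4 - (j - j) = 4 - 1*0 = 4 + 0 = 4)
(L(-4)*(-4)**2)*l(h) = (4*(-4)**2)*(-16 + 8*(-5)) = (4*16)*(-16 - 40) = 64*(-56) = -3584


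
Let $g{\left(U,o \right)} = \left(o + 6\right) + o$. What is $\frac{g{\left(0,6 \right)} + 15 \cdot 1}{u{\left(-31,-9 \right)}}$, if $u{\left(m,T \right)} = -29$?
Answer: $- \frac{33}{29} \approx -1.1379$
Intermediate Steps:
$g{\left(U,o \right)} = 6 + 2 o$ ($g{\left(U,o \right)} = \left(6 + o\right) + o = 6 + 2 o$)
$\frac{g{\left(0,6 \right)} + 15 \cdot 1}{u{\left(-31,-9 \right)}} = \frac{\left(6 + 2 \cdot 6\right) + 15 \cdot 1}{-29} = \left(\left(6 + 12\right) + 15\right) \left(- \frac{1}{29}\right) = \left(18 + 15\right) \left(- \frac{1}{29}\right) = 33 \left(- \frac{1}{29}\right) = - \frac{33}{29}$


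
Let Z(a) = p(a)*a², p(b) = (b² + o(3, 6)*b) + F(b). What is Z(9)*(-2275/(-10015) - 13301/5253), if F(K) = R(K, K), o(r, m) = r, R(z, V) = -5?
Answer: -654798276/34051 ≈ -19230.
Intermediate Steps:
F(K) = -5
p(b) = -5 + b² + 3*b (p(b) = (b² + 3*b) - 5 = -5 + b² + 3*b)
Z(a) = a²*(-5 + a² + 3*a) (Z(a) = (-5 + a² + 3*a)*a² = a²*(-5 + a² + 3*a))
Z(9)*(-2275/(-10015) - 13301/5253) = (9²*(-5 + 9² + 3*9))*(-2275/(-10015) - 13301/5253) = (81*(-5 + 81 + 27))*(-2275*(-1/10015) - 13301*1/5253) = (81*103)*(455/2003 - 13301/5253) = 8343*(-24251788/10521759) = -654798276/34051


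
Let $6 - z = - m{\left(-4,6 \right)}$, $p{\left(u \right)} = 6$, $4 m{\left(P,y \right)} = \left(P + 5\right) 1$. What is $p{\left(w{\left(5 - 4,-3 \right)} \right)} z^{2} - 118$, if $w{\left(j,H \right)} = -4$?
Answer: $\frac{931}{8} \approx 116.38$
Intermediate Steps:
$m{\left(P,y \right)} = \frac{5}{4} + \frac{P}{4}$ ($m{\left(P,y \right)} = \frac{\left(P + 5\right) 1}{4} = \frac{\left(5 + P\right) 1}{4} = \frac{5 + P}{4} = \frac{5}{4} + \frac{P}{4}$)
$z = \frac{25}{4}$ ($z = 6 - - (\frac{5}{4} + \frac{1}{4} \left(-4\right)) = 6 - - (\frac{5}{4} - 1) = 6 - \left(-1\right) \frac{1}{4} = 6 - - \frac{1}{4} = 6 + \frac{1}{4} = \frac{25}{4} \approx 6.25$)
$p{\left(w{\left(5 - 4,-3 \right)} \right)} z^{2} - 118 = 6 \left(\frac{25}{4}\right)^{2} - 118 = 6 \cdot \frac{625}{16} - 118 = \frac{1875}{8} - 118 = \frac{931}{8}$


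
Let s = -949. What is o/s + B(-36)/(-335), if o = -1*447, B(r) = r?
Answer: 183909/317915 ≈ 0.57848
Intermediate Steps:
o = -447
o/s + B(-36)/(-335) = -447/(-949) - 36/(-335) = -447*(-1/949) - 36*(-1/335) = 447/949 + 36/335 = 183909/317915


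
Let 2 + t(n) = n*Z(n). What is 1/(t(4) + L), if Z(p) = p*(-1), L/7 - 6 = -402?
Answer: -1/2790 ≈ -0.00035842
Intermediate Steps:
L = -2772 (L = 42 + 7*(-402) = 42 - 2814 = -2772)
Z(p) = -p
t(n) = -2 - n**2 (t(n) = -2 + n*(-n) = -2 - n**2)
1/(t(4) + L) = 1/((-2 - 1*4**2) - 2772) = 1/((-2 - 1*16) - 2772) = 1/((-2 - 16) - 2772) = 1/(-18 - 2772) = 1/(-2790) = -1/2790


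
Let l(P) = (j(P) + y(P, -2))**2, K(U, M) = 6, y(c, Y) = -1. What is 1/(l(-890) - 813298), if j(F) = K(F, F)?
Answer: -1/813273 ≈ -1.2296e-6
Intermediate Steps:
j(F) = 6
l(P) = 25 (l(P) = (6 - 1)**2 = 5**2 = 25)
1/(l(-890) - 813298) = 1/(25 - 813298) = 1/(-813273) = -1/813273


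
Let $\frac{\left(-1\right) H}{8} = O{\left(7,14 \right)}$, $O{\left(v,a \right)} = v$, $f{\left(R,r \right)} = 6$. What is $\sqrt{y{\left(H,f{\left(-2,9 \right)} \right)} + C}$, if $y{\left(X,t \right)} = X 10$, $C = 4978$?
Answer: $47 \sqrt{2} \approx 66.468$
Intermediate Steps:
$H = -56$ ($H = \left(-8\right) 7 = -56$)
$y{\left(X,t \right)} = 10 X$
$\sqrt{y{\left(H,f{\left(-2,9 \right)} \right)} + C} = \sqrt{10 \left(-56\right) + 4978} = \sqrt{-560 + 4978} = \sqrt{4418} = 47 \sqrt{2}$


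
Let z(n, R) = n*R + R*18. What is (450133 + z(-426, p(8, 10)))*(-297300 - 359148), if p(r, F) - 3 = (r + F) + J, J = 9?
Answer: -287453984064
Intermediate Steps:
p(r, F) = 12 + F + r (p(r, F) = 3 + ((r + F) + 9) = 3 + ((F + r) + 9) = 3 + (9 + F + r) = 12 + F + r)
z(n, R) = 18*R + R*n (z(n, R) = R*n + 18*R = 18*R + R*n)
(450133 + z(-426, p(8, 10)))*(-297300 - 359148) = (450133 + (12 + 10 + 8)*(18 - 426))*(-297300 - 359148) = (450133 + 30*(-408))*(-656448) = (450133 - 12240)*(-656448) = 437893*(-656448) = -287453984064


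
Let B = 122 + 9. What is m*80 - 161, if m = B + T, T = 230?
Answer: 28719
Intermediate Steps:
B = 131
m = 361 (m = 131 + 230 = 361)
m*80 - 161 = 361*80 - 161 = 28880 - 161 = 28719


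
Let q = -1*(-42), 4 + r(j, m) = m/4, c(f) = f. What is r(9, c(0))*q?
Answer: -168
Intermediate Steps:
r(j, m) = -4 + m/4
q = 42
r(9, c(0))*q = (-4 + (¼)*0)*42 = (-4 + 0)*42 = -4*42 = -168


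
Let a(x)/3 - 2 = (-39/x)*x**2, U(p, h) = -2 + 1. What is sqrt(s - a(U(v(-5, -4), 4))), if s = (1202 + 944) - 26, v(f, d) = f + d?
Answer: sqrt(1997) ≈ 44.688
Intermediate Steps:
v(f, d) = d + f
U(p, h) = -1
a(x) = 6 - 117*x (a(x) = 6 + 3*((-39/x)*x**2) = 6 + 3*(-39*x) = 6 - 117*x)
s = 2120 (s = 2146 - 26 = 2120)
sqrt(s - a(U(v(-5, -4), 4))) = sqrt(2120 - (6 - 117*(-1))) = sqrt(2120 - (6 + 117)) = sqrt(2120 - 1*123) = sqrt(2120 - 123) = sqrt(1997)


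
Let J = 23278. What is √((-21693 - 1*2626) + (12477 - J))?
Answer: 4*I*√2195 ≈ 187.4*I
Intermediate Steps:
√((-21693 - 1*2626) + (12477 - J)) = √((-21693 - 1*2626) + (12477 - 1*23278)) = √((-21693 - 2626) + (12477 - 23278)) = √(-24319 - 10801) = √(-35120) = 4*I*√2195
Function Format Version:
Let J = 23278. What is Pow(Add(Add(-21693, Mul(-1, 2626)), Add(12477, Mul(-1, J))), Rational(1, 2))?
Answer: Mul(4, I, Pow(2195, Rational(1, 2))) ≈ Mul(187.40, I)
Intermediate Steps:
Pow(Add(Add(-21693, Mul(-1, 2626)), Add(12477, Mul(-1, J))), Rational(1, 2)) = Pow(Add(Add(-21693, Mul(-1, 2626)), Add(12477, Mul(-1, 23278))), Rational(1, 2)) = Pow(Add(Add(-21693, -2626), Add(12477, -23278)), Rational(1, 2)) = Pow(Add(-24319, -10801), Rational(1, 2)) = Pow(-35120, Rational(1, 2)) = Mul(4, I, Pow(2195, Rational(1, 2)))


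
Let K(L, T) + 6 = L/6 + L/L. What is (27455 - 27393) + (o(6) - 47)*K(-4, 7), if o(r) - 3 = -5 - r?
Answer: 1121/3 ≈ 373.67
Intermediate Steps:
o(r) = -2 - r (o(r) = 3 + (-5 - r) = -2 - r)
K(L, T) = -5 + L/6 (K(L, T) = -6 + (L/6 + L/L) = -6 + (L*(⅙) + 1) = -6 + (L/6 + 1) = -6 + (1 + L/6) = -5 + L/6)
(27455 - 27393) + (o(6) - 47)*K(-4, 7) = (27455 - 27393) + ((-2 - 1*6) - 47)*(-5 + (⅙)*(-4)) = 62 + ((-2 - 6) - 47)*(-5 - ⅔) = 62 + (-8 - 47)*(-17/3) = 62 - 55*(-17/3) = 62 + 935/3 = 1121/3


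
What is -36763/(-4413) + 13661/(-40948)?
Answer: 1445085331/180703524 ≈ 7.9970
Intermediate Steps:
-36763/(-4413) + 13661/(-40948) = -36763*(-1/4413) + 13661*(-1/40948) = 36763/4413 - 13661/40948 = 1445085331/180703524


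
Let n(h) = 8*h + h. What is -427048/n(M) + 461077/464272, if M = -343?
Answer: 199689773755/1433207664 ≈ 139.33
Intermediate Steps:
n(h) = 9*h
-427048/n(M) + 461077/464272 = -427048/(9*(-343)) + 461077/464272 = -427048/(-3087) + 461077*(1/464272) = -427048*(-1/3087) + 461077/464272 = 427048/3087 + 461077/464272 = 199689773755/1433207664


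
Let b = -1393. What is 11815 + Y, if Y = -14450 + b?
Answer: -4028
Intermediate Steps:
Y = -15843 (Y = -14450 - 1393 = -15843)
11815 + Y = 11815 - 15843 = -4028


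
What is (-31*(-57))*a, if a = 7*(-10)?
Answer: -123690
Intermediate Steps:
a = -70
(-31*(-57))*a = -31*(-57)*(-70) = 1767*(-70) = -123690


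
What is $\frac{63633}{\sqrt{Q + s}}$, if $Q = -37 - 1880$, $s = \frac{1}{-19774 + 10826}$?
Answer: $- \frac{127266 i \sqrt{38371970129}}{17153317} \approx - 1453.4 i$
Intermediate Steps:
$s = - \frac{1}{8948}$ ($s = \frac{1}{-8948} = - \frac{1}{8948} \approx -0.00011176$)
$Q = -1917$ ($Q = -37 - 1880 = -1917$)
$\frac{63633}{\sqrt{Q + s}} = \frac{63633}{\sqrt{-1917 - \frac{1}{8948}}} = \frac{63633}{\sqrt{- \frac{17153317}{8948}}} = \frac{63633}{\frac{1}{4474} i \sqrt{38371970129}} = 63633 \left(- \frac{2 i \sqrt{38371970129}}{17153317}\right) = - \frac{127266 i \sqrt{38371970129}}{17153317}$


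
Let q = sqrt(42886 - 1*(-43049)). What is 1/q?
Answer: sqrt(85935)/85935 ≈ 0.0034113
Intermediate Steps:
q = sqrt(85935) (q = sqrt(42886 + 43049) = sqrt(85935) ≈ 293.15)
1/q = 1/(sqrt(85935)) = sqrt(85935)/85935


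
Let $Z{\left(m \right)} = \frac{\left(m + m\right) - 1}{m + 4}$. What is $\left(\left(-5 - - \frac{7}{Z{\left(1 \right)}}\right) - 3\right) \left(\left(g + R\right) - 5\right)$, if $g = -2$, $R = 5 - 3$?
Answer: $-135$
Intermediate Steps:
$R = 2$ ($R = 5 - 3 = 2$)
$Z{\left(m \right)} = \frac{-1 + 2 m}{4 + m}$ ($Z{\left(m \right)} = \frac{2 m - 1}{4 + m} = \frac{-1 + 2 m}{4 + m}$)
$\left(\left(-5 - - \frac{7}{Z{\left(1 \right)}}\right) - 3\right) \left(\left(g + R\right) - 5\right) = \left(\left(-5 - - \frac{7}{\frac{1}{4 + 1} \left(-1 + 2 \cdot 1\right)}\right) - 3\right) \left(\left(-2 + 2\right) - 5\right) = \left(\left(-5 - - \frac{7}{\frac{1}{5} \left(-1 + 2\right)}\right) - 3\right) \left(0 - 5\right) = \left(\left(-5 - - \frac{7}{\frac{1}{5} \cdot 1}\right) - 3\right) \left(-5\right) = \left(\left(-5 - - 7 \frac{1}{\frac{1}{5}}\right) - 3\right) \left(-5\right) = \left(\left(-5 - \left(-7\right) 5\right) - 3\right) \left(-5\right) = \left(\left(-5 - -35\right) - 3\right) \left(-5\right) = \left(\left(-5 + 35\right) - 3\right) \left(-5\right) = \left(30 - 3\right) \left(-5\right) = 27 \left(-5\right) = -135$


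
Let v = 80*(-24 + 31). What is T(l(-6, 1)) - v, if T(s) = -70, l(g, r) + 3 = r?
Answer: -630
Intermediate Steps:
l(g, r) = -3 + r
v = 560 (v = 80*7 = 560)
T(l(-6, 1)) - v = -70 - 1*560 = -70 - 560 = -630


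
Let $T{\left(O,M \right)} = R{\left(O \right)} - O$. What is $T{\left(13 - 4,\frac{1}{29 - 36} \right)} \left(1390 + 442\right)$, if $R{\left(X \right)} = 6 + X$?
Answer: $10992$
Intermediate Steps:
$T{\left(O,M \right)} = 6$ ($T{\left(O,M \right)} = \left(6 + O\right) - O = 6$)
$T{\left(13 - 4,\frac{1}{29 - 36} \right)} \left(1390 + 442\right) = 6 \left(1390 + 442\right) = 6 \cdot 1832 = 10992$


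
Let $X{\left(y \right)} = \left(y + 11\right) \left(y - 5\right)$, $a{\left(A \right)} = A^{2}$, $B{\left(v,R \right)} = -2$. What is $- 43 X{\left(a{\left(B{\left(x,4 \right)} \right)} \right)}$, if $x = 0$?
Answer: $645$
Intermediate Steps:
$X{\left(y \right)} = \left(-5 + y\right) \left(11 + y\right)$ ($X{\left(y \right)} = \left(11 + y\right) \left(-5 + y\right) = \left(-5 + y\right) \left(11 + y\right)$)
$- 43 X{\left(a{\left(B{\left(x,4 \right)} \right)} \right)} = - 43 \left(-55 + \left(\left(-2\right)^{2}\right)^{2} + 6 \left(-2\right)^{2}\right) = - 43 \left(-55 + 4^{2} + 6 \cdot 4\right) = - 43 \left(-55 + 16 + 24\right) = \left(-43\right) \left(-15\right) = 645$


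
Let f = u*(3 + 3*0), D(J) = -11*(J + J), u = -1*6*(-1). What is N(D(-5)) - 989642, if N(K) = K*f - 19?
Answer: -987681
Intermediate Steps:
u = 6 (u = -6*(-1) = 6)
D(J) = -22*J
f = 18 (f = 6*(3 + 3*0) = 6*(3 + 0) = 6*3 = 18)
N(K) = -19 + 18*K (N(K) = K*18 - 19 = 18*K - 19 = -19 + 18*K)
N(D(-5)) - 989642 = (-19 + 18*(-22*(-5))) - 989642 = (-19 + 18*110) - 989642 = (-19 + 1980) - 989642 = 1961 - 989642 = -987681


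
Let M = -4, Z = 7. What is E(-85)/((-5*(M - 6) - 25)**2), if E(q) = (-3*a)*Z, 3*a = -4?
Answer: 28/625 ≈ 0.044800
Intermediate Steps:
a = -4/3 (a = (1/3)*(-4) = -4/3 ≈ -1.3333)
E(q) = 28 (E(q) = -3*(-4/3)*7 = 4*7 = 28)
E(-85)/((-5*(M - 6) - 25)**2) = 28/((-5*(-4 - 6) - 25)**2) = 28/((-5*(-10) - 25)**2) = 28/((50 - 25)**2) = 28/(25**2) = 28/625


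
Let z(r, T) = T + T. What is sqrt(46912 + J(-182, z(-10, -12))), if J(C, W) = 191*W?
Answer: 2*sqrt(10582) ≈ 205.74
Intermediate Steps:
z(r, T) = 2*T
sqrt(46912 + J(-182, z(-10, -12))) = sqrt(46912 + 191*(2*(-12))) = sqrt(46912 + 191*(-24)) = sqrt(46912 - 4584) = sqrt(42328) = 2*sqrt(10582)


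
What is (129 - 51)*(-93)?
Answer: -7254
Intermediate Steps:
(129 - 51)*(-93) = 78*(-93) = -7254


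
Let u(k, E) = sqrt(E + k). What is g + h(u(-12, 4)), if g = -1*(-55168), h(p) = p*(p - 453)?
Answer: 55160 - 906*I*sqrt(2) ≈ 55160.0 - 1281.3*I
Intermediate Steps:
h(p) = p*(-453 + p)
g = 55168
g + h(u(-12, 4)) = 55168 + sqrt(4 - 12)*(-453 + sqrt(4 - 12)) = 55168 + sqrt(-8)*(-453 + sqrt(-8)) = 55168 + (2*I*sqrt(2))*(-453 + 2*I*sqrt(2)) = 55168 + 2*I*sqrt(2)*(-453 + 2*I*sqrt(2))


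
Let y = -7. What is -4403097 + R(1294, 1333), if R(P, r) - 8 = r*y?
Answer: -4412420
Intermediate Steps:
R(P, r) = 8 - 7*r (R(P, r) = 8 + r*(-7) = 8 - 7*r)
-4403097 + R(1294, 1333) = -4403097 + (8 - 7*1333) = -4403097 + (8 - 9331) = -4403097 - 9323 = -4412420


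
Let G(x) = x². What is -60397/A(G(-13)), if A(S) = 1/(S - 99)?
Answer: -4227790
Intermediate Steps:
A(S) = 1/(-99 + S)
-60397/A(G(-13)) = -60397/(1/(-99 + (-13)²)) = -60397/(1/(-99 + 169)) = -60397/(1/70) = -60397/1/70 = -60397*70 = -4227790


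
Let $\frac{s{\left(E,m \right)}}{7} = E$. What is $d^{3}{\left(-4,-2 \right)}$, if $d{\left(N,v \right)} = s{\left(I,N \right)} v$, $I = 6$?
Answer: $-592704$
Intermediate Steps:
$s{\left(E,m \right)} = 7 E$
$d{\left(N,v \right)} = 42 v$ ($d{\left(N,v \right)} = 7 \cdot 6 v = 42 v$)
$d^{3}{\left(-4,-2 \right)} = \left(42 \left(-2\right)\right)^{3} = \left(-84\right)^{3} = -592704$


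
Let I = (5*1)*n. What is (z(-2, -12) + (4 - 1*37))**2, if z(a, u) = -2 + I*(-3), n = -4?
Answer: 625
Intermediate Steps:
I = -20 (I = (5*1)*(-4) = 5*(-4) = -20)
z(a, u) = 58 (z(a, u) = -2 - 20*(-3) = -2 + 60 = 58)
(z(-2, -12) + (4 - 1*37))**2 = (58 + (4 - 1*37))**2 = (58 + (4 - 37))**2 = (58 - 33)**2 = 25**2 = 625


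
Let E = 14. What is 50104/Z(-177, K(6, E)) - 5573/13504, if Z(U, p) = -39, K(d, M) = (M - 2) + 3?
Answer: -676821763/526656 ≈ -1285.1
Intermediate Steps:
K(d, M) = 1 + M (K(d, M) = (-2 + M) + 3 = 1 + M)
50104/Z(-177, K(6, E)) - 5573/13504 = 50104/(-39) - 5573/13504 = 50104*(-1/39) - 5573*1/13504 = -50104/39 - 5573/13504 = -676821763/526656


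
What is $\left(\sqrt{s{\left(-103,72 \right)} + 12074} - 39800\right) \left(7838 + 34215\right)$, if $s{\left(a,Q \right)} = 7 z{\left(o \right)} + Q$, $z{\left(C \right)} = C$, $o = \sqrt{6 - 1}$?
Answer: $-1673709400 + 42053 \sqrt{12146 + 7 \sqrt{5}} \approx -1.6691 \cdot 10^{9}$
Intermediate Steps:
$o = \sqrt{5} \approx 2.2361$
$s{\left(a,Q \right)} = Q + 7 \sqrt{5}$ ($s{\left(a,Q \right)} = 7 \sqrt{5} + Q = Q + 7 \sqrt{5}$)
$\left(\sqrt{s{\left(-103,72 \right)} + 12074} - 39800\right) \left(7838 + 34215\right) = \left(\sqrt{\left(72 + 7 \sqrt{5}\right) + 12074} - 39800\right) \left(7838 + 34215\right) = \left(\sqrt{12146 + 7 \sqrt{5}} - 39800\right) 42053 = \left(-39800 + \sqrt{12146 + 7 \sqrt{5}}\right) 42053 = -1673709400 + 42053 \sqrt{12146 + 7 \sqrt{5}}$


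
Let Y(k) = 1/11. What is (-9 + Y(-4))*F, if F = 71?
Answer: -6958/11 ≈ -632.54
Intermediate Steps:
Y(k) = 1/11
(-9 + Y(-4))*F = (-9 + 1/11)*71 = -98/11*71 = -6958/11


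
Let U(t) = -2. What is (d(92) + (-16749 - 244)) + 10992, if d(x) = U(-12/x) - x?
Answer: -6095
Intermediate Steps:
d(x) = -2 - x
(d(92) + (-16749 - 244)) + 10992 = ((-2 - 1*92) + (-16749 - 244)) + 10992 = ((-2 - 92) - 16993) + 10992 = (-94 - 16993) + 10992 = -17087 + 10992 = -6095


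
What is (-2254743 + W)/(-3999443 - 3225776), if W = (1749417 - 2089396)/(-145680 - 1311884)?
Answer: 3286431886073/10531219106516 ≈ 0.31207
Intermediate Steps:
W = 339979/1457564 (W = -339979/(-1457564) = -339979*(-1/1457564) = 339979/1457564 ≈ 0.23325)
(-2254743 + W)/(-3999443 - 3225776) = (-2254743 + 339979/1457564)/(-3999443 - 3225776) = -3286431886073/1457564/(-7225219) = -3286431886073/1457564*(-1/7225219) = 3286431886073/10531219106516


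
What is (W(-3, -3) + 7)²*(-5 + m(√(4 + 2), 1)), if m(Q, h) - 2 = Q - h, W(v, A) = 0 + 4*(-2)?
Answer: -4 + √6 ≈ -1.5505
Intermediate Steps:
W(v, A) = -8 (W(v, A) = 0 - 8 = -8)
m(Q, h) = 2 + Q - h (m(Q, h) = 2 + (Q - h) = 2 + Q - h)
(W(-3, -3) + 7)²*(-5 + m(√(4 + 2), 1)) = (-8 + 7)²*(-5 + (2 + √(4 + 2) - 1*1)) = (-1)²*(-5 + (2 + √6 - 1)) = 1*(-5 + (1 + √6)) = 1*(-4 + √6) = -4 + √6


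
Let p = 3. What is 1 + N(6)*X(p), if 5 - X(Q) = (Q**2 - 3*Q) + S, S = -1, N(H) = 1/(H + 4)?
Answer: 8/5 ≈ 1.6000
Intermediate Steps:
N(H) = 1/(4 + H)
X(Q) = 6 - Q**2 + 3*Q (X(Q) = 5 - ((Q**2 - 3*Q) - 1) = 5 - (-1 + Q**2 - 3*Q) = 5 + (1 - Q**2 + 3*Q) = 6 - Q**2 + 3*Q)
1 + N(6)*X(p) = 1 + (6 - 1*3**2 + 3*3)/(4 + 6) = 1 + (6 - 1*9 + 9)/10 = 1 + (6 - 9 + 9)/10 = 1 + (1/10)*6 = 1 + 3/5 = 8/5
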